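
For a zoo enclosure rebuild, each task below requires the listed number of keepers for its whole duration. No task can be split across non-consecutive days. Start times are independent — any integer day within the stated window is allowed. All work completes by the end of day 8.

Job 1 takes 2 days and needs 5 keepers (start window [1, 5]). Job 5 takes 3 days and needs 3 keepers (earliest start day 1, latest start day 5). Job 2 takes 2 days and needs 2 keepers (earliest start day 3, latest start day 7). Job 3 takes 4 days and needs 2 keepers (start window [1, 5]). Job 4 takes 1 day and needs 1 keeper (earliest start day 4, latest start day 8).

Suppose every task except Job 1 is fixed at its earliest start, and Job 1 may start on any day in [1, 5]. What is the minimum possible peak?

Job 1@1: d1:10  d2:10  d3:7  d4:5  d5:0  d6:0  d7:0  d8:0 → peak 10
Job 1@2: d1:5  d2:10  d3:12  d4:5  d5:0  d6:0  d7:0  d8:0 → peak 12
Job 1@3: d1:5  d2:5  d3:12  d4:10  d5:0  d6:0  d7:0  d8:0 → peak 12
Job 1@4: d1:5  d2:5  d3:7  d4:10  d5:5  d6:0  d7:0  d8:0 → peak 10
Job 1@5: d1:5  d2:5  d3:7  d4:5  d5:5  d6:5  d7:0  d8:0 → peak 7
Best is Job 1@5, peak 7.

7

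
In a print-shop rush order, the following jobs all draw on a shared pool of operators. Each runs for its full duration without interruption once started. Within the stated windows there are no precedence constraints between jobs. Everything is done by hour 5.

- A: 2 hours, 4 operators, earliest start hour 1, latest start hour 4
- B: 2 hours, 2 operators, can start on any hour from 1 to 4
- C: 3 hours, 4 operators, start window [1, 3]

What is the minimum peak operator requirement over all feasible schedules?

Early-start (A@1, B@1, C@1) gives peak 10: h1:10  h2:10  h3:4  h4:0  h5:0.
Shift C→3.
Schedule A@1, B@1, C@3: h1:6  h2:6  h3:4  h4:4  h5:4 — peak 6.

6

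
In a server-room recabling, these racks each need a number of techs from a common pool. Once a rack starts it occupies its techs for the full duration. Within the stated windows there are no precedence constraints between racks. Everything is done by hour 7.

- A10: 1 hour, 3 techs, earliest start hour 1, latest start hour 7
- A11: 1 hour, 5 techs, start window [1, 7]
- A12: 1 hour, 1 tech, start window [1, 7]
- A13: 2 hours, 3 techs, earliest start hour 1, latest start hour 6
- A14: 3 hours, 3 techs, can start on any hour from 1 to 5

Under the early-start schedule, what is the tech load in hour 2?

At early start, hour 2 has: A13, A14.
Demand: 3 + 3 = 6.

6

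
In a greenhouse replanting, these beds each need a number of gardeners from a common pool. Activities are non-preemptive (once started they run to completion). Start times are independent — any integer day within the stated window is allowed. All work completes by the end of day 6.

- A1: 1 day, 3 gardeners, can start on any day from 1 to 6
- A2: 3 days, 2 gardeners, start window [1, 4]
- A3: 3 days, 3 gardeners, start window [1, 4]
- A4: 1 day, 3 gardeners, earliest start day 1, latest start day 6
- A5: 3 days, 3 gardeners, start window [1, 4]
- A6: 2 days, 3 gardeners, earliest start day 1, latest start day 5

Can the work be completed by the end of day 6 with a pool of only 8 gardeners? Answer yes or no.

yes

Schedule A1@1, A2@1, A3@1, A4@2, A5@3, A6@4: d1:8  d2:8  d3:8  d4:6  d5:6  d6:0 — peak 8 ≤ 8.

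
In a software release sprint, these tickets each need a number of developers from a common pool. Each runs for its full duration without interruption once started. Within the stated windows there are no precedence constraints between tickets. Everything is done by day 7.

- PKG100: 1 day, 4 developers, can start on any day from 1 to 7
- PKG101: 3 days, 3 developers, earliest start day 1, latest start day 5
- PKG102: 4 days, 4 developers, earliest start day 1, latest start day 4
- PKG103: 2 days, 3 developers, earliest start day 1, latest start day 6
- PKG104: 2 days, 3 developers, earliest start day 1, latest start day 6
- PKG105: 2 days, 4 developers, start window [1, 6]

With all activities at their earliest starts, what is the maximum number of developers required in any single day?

21

Early-start schedule: PKG100@1, PKG101@1, PKG102@1, PKG103@1, PKG104@1, PKG105@1.
Load per day: day 1: 21, day 2: 17, day 3: 7, day 4: 4, day 5: 0, day 6: 0, day 7: 0.
Peak is 21.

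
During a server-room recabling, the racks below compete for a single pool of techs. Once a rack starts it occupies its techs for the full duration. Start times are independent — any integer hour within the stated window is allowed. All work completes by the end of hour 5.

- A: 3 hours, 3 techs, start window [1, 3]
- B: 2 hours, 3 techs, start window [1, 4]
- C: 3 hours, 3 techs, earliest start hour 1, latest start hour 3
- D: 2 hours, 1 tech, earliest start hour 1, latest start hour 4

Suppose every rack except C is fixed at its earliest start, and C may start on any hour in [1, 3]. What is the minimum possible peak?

C@1: h1:10  h2:10  h3:6  h4:0  h5:0 → peak 10
C@2: h1:7  h2:10  h3:6  h4:3  h5:0 → peak 10
C@3: h1:7  h2:7  h3:6  h4:3  h5:3 → peak 7
Best is C@3, peak 7.

7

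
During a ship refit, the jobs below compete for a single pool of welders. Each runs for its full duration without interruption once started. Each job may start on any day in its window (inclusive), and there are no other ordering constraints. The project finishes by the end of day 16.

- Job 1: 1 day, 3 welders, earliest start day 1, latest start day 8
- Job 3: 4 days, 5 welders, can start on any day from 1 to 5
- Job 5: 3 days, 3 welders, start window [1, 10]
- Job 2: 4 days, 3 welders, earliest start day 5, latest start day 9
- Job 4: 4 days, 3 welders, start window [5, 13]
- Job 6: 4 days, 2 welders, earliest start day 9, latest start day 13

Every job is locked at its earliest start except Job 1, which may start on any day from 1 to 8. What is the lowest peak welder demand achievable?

8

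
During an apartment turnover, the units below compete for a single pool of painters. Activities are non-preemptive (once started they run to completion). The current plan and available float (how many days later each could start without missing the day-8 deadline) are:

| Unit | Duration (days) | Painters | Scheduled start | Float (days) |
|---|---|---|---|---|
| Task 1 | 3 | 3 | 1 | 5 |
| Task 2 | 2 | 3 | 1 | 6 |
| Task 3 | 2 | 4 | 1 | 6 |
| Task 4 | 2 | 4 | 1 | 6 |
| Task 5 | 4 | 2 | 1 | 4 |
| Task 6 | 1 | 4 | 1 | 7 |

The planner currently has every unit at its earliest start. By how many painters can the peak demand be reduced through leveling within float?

14

Early-start peak: d1:20  d2:16  d3:5  d4:2  d5:0  d6:0  d7:0  d8:0 ⇒ 20.
Leveled (Task 1@1, Task 2@1, Task 3@4, Task 4@6, Task 5@3, Task 6@8): d1:6  d2:6  d3:5  d4:6  d5:6  d6:6  d7:4  d8:4 ⇒ 6.
Reduction 20 − 6 = 14.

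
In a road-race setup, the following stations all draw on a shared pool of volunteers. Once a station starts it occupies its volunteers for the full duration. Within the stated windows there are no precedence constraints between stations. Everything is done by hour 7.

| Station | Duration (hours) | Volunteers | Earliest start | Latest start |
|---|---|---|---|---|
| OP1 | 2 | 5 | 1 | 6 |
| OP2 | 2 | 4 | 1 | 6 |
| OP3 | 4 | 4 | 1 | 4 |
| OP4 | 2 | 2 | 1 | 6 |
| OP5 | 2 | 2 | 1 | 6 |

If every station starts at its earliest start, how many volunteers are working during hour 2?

17

At early start, hour 2 has: OP1, OP2, OP3, OP4, OP5.
Demand: 5 + 4 + 4 + 2 + 2 = 17.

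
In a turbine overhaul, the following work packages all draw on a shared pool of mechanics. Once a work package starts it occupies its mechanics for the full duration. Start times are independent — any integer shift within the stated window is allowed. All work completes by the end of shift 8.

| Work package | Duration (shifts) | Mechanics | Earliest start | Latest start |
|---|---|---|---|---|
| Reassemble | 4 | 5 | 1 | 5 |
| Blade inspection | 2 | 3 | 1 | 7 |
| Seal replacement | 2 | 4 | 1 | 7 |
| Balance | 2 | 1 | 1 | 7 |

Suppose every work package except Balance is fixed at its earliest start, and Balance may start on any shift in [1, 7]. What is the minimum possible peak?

12

Balance@1: s1:13  s2:13  s3:5  s4:5  s5:0  s6:0  s7:0  s8:0 → peak 13
Balance@2: s1:12  s2:13  s3:6  s4:5  s5:0  s6:0  s7:0  s8:0 → peak 13
Balance@3: s1:12  s2:12  s3:6  s4:6  s5:0  s6:0  s7:0  s8:0 → peak 12
Balance@4: s1:12  s2:12  s3:5  s4:6  s5:1  s6:0  s7:0  s8:0 → peak 12
Balance@5: s1:12  s2:12  s3:5  s4:5  s5:1  s6:1  s7:0  s8:0 → peak 12
Balance@6: s1:12  s2:12  s3:5  s4:5  s5:0  s6:1  s7:1  s8:0 → peak 12
Balance@7: s1:12  s2:12  s3:5  s4:5  s5:0  s6:0  s7:1  s8:1 → peak 12
Best is Balance@3, peak 12.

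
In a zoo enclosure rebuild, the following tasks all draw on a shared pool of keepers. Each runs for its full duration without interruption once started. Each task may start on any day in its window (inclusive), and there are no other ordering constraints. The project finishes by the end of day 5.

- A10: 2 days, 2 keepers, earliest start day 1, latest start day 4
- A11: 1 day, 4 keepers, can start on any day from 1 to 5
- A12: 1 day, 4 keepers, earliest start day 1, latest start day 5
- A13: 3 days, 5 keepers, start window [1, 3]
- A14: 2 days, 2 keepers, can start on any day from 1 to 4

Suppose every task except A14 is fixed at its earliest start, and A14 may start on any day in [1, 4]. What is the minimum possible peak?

A14@1: d1:17  d2:9  d3:5  d4:0  d5:0 → peak 17
A14@2: d1:15  d2:9  d3:7  d4:0  d5:0 → peak 15
A14@3: d1:15  d2:7  d3:7  d4:2  d5:0 → peak 15
A14@4: d1:15  d2:7  d3:5  d4:2  d5:2 → peak 15
Best is A14@2, peak 15.

15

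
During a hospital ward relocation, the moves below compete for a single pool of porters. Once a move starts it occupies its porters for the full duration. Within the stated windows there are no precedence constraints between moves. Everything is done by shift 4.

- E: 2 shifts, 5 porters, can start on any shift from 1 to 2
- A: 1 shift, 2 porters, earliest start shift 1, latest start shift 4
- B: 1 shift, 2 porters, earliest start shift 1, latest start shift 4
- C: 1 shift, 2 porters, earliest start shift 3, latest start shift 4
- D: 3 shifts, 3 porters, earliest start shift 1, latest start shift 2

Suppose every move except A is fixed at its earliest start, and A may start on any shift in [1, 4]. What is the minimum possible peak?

10

A@1: s1:12  s2:8  s3:5  s4:0 → peak 12
A@2: s1:10  s2:10  s3:5  s4:0 → peak 10
A@3: s1:10  s2:8  s3:7  s4:0 → peak 10
A@4: s1:10  s2:8  s3:5  s4:2 → peak 10
Best is A@2, peak 10.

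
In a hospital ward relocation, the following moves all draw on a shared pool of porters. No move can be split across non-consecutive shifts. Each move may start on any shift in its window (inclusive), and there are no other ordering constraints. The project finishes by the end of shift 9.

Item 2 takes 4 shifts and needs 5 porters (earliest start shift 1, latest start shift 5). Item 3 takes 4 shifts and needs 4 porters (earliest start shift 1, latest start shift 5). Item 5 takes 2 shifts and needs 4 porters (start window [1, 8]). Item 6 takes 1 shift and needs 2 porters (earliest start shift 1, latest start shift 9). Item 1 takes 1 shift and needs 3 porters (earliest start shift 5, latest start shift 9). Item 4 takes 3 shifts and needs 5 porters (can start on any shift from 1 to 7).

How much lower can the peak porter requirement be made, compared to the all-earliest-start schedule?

11

Early-start peak: s1:20  s2:18  s3:14  s4:9  s5:3  s6:0  s7:0  s8:0  s9:0 ⇒ 20.
Leveled (Item 2@1, Item 3@1, Item 5@5, Item 6@5, Item 1@5, Item 4@6): s1:9  s2:9  s3:9  s4:9  s5:9  s6:9  s7:5  s8:5  s9:0 ⇒ 9.
Reduction 20 − 9 = 11.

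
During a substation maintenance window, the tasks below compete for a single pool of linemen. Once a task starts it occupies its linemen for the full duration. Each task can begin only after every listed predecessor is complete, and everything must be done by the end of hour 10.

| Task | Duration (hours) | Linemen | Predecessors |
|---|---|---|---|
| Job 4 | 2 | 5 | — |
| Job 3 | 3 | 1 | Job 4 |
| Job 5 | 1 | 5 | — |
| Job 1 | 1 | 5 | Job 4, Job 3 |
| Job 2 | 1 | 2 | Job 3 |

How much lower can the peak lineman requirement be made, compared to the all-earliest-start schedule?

Early-start peak: h1:10  h2:5  h3:1  h4:1  h5:1  h6:7  h7:0  h8:0  h9:0  h10:0 ⇒ 10.
Leveled (Job 4@1, Job 3@3, Job 5@6, Job 1@7, Job 2@8): h1:5  h2:5  h3:1  h4:1  h5:1  h6:5  h7:5  h8:2  h9:0  h10:0 ⇒ 5.
Reduction 10 − 5 = 5.

5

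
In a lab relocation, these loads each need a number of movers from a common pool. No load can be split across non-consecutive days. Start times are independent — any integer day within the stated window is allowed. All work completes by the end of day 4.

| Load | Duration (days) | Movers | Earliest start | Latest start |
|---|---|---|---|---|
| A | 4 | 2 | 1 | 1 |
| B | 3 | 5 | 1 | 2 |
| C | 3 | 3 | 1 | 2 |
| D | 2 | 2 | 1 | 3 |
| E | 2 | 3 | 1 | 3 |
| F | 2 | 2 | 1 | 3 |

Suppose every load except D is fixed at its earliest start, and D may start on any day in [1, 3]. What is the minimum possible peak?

15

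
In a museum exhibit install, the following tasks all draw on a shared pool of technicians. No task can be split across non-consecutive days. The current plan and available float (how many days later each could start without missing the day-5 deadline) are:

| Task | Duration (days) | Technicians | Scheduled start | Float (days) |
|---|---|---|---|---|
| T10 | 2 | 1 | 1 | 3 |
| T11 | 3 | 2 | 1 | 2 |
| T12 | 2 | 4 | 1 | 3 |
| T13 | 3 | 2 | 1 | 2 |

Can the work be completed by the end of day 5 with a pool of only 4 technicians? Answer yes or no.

Total technician-days = 22; over 5 days the average is 22/5 > 4, so some day must exceed 4.

no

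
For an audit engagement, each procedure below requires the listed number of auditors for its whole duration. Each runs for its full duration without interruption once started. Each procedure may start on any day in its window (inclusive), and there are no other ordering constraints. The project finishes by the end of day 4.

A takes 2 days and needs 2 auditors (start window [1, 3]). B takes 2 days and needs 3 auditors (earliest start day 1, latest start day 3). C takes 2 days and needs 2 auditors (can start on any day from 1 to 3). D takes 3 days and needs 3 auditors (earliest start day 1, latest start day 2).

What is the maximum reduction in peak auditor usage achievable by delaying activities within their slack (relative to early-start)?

3

Early-start peak: d1:10  d2:10  d3:3  d4:0 ⇒ 10.
Leveled (A@1, B@3, C@1, D@1): d1:7  d2:7  d3:6  d4:3 ⇒ 7.
Reduction 10 − 7 = 3.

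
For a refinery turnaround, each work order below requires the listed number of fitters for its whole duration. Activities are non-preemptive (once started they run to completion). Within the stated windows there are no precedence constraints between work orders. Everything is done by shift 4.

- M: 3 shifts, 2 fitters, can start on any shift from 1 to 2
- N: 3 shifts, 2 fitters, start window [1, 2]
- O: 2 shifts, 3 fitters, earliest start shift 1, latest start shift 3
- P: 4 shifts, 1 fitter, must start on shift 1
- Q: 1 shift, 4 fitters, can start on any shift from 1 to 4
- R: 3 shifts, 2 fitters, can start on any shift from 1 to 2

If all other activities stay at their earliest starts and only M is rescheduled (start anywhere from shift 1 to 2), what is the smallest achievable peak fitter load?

M@1: s1:14  s2:10  s3:7  s4:1 → peak 14
M@2: s1:12  s2:10  s3:7  s4:3 → peak 12
Best is M@2, peak 12.

12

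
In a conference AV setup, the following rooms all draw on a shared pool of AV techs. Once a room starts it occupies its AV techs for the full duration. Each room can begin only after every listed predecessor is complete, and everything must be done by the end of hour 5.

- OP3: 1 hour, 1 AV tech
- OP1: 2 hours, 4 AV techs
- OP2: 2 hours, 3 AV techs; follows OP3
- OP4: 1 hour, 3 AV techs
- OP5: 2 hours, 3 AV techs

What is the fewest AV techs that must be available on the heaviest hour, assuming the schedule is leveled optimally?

6

Early-start (OP3@1, OP1@1, OP2@2, OP4@1, OP5@1) gives peak 11: h1:11  h2:10  h3:3  h4:0  h5:0.
Shift OP2→3, OP4→3, OP5→4.
Schedule OP3@1, OP1@1, OP2@3, OP4@3, OP5@4: h1:5  h2:4  h3:6  h4:6  h5:3 — peak 6.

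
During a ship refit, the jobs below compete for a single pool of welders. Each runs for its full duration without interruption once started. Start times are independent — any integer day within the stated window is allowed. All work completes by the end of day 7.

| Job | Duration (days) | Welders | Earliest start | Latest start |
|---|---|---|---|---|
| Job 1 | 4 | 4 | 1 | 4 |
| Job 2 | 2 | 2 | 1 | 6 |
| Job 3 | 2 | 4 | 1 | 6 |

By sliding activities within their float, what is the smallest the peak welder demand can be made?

Early-start (Job 1@1, Job 2@1, Job 3@1) gives peak 10: d1:10  d2:10  d3:4  d4:4  d5:0  d6:0  d7:0.
Shift Job 3→5.
Schedule Job 1@1, Job 2@1, Job 3@5: d1:6  d2:6  d3:4  d4:4  d5:4  d6:4  d7:0 — peak 6.

6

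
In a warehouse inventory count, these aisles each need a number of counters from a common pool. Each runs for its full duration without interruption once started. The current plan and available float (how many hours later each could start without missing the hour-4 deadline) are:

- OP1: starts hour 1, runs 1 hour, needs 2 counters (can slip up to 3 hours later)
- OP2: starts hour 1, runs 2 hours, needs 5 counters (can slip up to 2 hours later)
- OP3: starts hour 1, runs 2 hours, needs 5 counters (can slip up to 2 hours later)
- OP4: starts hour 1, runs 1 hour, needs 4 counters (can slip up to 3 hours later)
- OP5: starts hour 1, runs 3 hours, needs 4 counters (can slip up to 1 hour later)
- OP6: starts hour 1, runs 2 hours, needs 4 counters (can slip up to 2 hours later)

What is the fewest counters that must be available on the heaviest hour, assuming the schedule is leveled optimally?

13

Early-start (OP1@1, OP2@1, OP3@1, OP4@1, OP5@1, OP6@1) gives peak 24: h1:24  h2:18  h3:4  h4:0.
Shift OP3→3, OP5→2, OP6→2.
Schedule OP1@1, OP2@1, OP3@3, OP4@1, OP5@2, OP6@2: h1:11  h2:13  h3:13  h4:9 — peak 13.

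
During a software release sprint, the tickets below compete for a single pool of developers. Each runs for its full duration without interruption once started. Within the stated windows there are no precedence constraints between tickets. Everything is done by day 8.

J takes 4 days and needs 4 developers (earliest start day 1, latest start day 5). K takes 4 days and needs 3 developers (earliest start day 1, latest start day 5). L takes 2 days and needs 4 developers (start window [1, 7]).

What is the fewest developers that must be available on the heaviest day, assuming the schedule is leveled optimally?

7

Early-start (J@1, K@1, L@1) gives peak 11: d1:11  d2:11  d3:7  d4:7  d5:0  d6:0  d7:0  d8:0.
Shift L→5.
Schedule J@1, K@1, L@5: d1:7  d2:7  d3:7  d4:7  d5:4  d6:4  d7:0  d8:0 — peak 7.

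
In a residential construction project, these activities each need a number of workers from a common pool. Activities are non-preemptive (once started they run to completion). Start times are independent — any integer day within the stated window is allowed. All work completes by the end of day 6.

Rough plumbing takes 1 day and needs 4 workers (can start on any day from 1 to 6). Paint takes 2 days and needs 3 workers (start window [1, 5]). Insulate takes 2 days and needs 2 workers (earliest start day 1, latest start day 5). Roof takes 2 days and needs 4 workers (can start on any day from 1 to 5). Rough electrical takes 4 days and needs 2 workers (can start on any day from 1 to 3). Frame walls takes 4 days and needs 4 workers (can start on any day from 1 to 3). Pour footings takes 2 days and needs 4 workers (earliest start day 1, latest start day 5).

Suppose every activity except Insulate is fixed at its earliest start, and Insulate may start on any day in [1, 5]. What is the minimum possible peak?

Insulate@1: d1:23  d2:19  d3:6  d4:6  d5:0  d6:0 → peak 23
Insulate@2: d1:21  d2:19  d3:8  d4:6  d5:0  d6:0 → peak 21
Insulate@3: d1:21  d2:17  d3:8  d4:8  d5:0  d6:0 → peak 21
Insulate@4: d1:21  d2:17  d3:6  d4:8  d5:2  d6:0 → peak 21
Insulate@5: d1:21  d2:17  d3:6  d4:6  d5:2  d6:2 → peak 21
Best is Insulate@2, peak 21.

21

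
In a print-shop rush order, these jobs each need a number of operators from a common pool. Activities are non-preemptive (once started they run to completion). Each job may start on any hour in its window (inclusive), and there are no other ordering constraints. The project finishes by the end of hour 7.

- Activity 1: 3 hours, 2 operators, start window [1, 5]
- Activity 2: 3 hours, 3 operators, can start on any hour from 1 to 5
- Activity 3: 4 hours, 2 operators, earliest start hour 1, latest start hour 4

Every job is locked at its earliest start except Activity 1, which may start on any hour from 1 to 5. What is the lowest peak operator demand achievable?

5

Activity 1@1: h1:7  h2:7  h3:7  h4:2  h5:0  h6:0  h7:0 → peak 7
Activity 1@2: h1:5  h2:7  h3:7  h4:4  h5:0  h6:0  h7:0 → peak 7
Activity 1@3: h1:5  h2:5  h3:7  h4:4  h5:2  h6:0  h7:0 → peak 7
Activity 1@4: h1:5  h2:5  h3:5  h4:4  h5:2  h6:2  h7:0 → peak 5
Activity 1@5: h1:5  h2:5  h3:5  h4:2  h5:2  h6:2  h7:2 → peak 5
Best is Activity 1@4, peak 5.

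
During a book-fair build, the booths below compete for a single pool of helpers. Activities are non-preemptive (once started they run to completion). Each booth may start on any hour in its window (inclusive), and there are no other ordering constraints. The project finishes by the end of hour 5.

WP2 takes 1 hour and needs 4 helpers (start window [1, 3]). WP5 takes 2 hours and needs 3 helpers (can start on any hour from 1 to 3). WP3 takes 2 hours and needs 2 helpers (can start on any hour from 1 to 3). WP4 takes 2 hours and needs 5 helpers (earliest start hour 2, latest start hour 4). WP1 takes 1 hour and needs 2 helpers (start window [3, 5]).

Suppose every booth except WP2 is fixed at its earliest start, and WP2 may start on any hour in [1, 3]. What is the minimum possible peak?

WP2@1: h1:9  h2:10  h3:7  h4:0  h5:0 → peak 10
WP2@2: h1:5  h2:14  h3:7  h4:0  h5:0 → peak 14
WP2@3: h1:5  h2:10  h3:11  h4:0  h5:0 → peak 11
Best is WP2@1, peak 10.

10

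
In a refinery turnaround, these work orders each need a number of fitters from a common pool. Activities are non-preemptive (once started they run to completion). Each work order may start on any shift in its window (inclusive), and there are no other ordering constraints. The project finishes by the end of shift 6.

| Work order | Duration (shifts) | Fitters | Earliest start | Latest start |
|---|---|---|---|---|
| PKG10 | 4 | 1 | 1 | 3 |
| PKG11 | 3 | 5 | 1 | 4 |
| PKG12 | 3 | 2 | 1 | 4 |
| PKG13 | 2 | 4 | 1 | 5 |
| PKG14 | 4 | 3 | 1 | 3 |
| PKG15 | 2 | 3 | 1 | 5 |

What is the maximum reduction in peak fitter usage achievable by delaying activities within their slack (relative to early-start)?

9

Early-start peak: s1:18  s2:18  s3:11  s4:4  s5:0  s6:0 ⇒ 18.
Leveled (PKG10@1, PKG11@1, PKG12@4, PKG13@5, PKG14@1, PKG15@4): s1:9  s2:9  s3:9  s4:9  s5:9  s6:6 ⇒ 9.
Reduction 18 − 9 = 9.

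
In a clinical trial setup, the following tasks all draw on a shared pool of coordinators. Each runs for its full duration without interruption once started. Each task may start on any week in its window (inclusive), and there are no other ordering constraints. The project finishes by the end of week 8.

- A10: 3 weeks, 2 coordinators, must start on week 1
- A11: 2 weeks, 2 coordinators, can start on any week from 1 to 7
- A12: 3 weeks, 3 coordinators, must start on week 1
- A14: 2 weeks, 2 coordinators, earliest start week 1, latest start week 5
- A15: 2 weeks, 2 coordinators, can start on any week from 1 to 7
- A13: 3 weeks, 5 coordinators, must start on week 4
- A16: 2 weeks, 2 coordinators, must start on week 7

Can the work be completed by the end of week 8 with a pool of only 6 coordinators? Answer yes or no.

The minimum achievable peak is 7; 6 < 7, so no feasible schedule stays within the cap.

no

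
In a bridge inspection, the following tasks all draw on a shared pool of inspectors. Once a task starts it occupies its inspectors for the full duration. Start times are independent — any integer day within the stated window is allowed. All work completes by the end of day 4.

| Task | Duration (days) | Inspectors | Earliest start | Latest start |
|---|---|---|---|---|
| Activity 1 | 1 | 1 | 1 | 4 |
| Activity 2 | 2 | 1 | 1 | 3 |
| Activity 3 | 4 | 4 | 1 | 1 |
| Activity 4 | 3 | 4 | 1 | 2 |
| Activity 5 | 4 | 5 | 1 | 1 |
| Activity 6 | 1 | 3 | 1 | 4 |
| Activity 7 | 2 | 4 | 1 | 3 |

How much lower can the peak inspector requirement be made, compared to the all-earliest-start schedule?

5

Early-start peak: d1:22  d2:18  d3:13  d4:9 ⇒ 22.
Leveled (Activity 1@1, Activity 2@1, Activity 3@1, Activity 4@1, Activity 5@1, Activity 6@2, Activity 7@3): d1:15  d2:17  d3:17  d4:13 ⇒ 17.
Reduction 22 − 17 = 5.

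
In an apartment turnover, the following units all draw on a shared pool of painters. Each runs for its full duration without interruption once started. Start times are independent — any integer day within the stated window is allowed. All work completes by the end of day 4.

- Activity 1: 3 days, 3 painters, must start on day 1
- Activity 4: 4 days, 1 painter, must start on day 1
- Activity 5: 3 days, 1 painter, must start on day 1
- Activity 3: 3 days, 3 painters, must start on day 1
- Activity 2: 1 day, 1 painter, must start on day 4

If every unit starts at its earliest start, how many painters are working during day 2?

8

At early start, day 2 has: Activity 1, Activity 4, Activity 5, Activity 3.
Demand: 3 + 1 + 1 + 3 = 8.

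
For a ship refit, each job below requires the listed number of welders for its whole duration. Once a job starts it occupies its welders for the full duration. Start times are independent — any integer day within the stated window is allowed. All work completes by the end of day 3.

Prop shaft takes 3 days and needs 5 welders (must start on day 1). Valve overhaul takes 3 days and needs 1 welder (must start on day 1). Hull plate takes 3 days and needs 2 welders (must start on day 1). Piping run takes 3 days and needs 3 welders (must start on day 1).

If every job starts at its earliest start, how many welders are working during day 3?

11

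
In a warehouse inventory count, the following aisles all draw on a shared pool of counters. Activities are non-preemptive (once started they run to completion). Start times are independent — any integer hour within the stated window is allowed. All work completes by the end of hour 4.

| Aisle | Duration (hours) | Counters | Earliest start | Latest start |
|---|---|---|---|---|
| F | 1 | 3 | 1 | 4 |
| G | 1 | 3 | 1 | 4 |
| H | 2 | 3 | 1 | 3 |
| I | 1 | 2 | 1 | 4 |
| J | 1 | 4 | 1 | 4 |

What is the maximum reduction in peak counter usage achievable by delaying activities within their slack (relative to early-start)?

9

Early-start peak: h1:15  h2:3  h3:0  h4:0 ⇒ 15.
Leveled (F@1, G@1, H@2, I@2, J@4): h1:6  h2:5  h3:3  h4:4 ⇒ 6.
Reduction 15 − 6 = 9.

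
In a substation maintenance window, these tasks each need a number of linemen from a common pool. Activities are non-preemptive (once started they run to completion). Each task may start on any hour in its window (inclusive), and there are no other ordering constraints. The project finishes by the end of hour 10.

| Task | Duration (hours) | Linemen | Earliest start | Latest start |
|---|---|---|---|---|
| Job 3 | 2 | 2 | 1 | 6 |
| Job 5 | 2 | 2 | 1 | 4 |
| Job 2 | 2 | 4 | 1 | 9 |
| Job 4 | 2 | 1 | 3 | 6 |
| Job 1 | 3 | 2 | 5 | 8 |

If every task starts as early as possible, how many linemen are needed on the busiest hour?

Early-start schedule: Job 3@1, Job 5@1, Job 2@1, Job 4@3, Job 1@5.
Load per hour: hour 1: 8, hour 2: 8, hour 3: 1, hour 4: 1, hour 5: 2, hour 6: 2, hour 7: 2, hour 8: 0, hour 9: 0, hour 10: 0.
Peak is 8.

8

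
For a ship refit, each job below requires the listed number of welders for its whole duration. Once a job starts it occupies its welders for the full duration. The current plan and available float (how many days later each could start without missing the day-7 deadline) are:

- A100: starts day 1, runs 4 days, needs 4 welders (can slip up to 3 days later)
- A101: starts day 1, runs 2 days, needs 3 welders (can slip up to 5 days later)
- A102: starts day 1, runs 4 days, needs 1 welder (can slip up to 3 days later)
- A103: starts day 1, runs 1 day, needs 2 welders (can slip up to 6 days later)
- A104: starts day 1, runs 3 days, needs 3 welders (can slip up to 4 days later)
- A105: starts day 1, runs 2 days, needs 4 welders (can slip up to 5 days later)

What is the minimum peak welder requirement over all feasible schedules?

Early-start (A100@1, A101@1, A102@1, A103@1, A104@1, A105@1) gives peak 17: d1:17  d2:15  d3:8  d4:5  d5:0  d6:0  d7:0.
Shift A103→3, A104→4, A105→5.
Schedule A100@1, A101@1, A102@1, A103@3, A104@4, A105@5: d1:8  d2:8  d3:7  d4:8  d5:7  d6:7  d7:0 — peak 8.

8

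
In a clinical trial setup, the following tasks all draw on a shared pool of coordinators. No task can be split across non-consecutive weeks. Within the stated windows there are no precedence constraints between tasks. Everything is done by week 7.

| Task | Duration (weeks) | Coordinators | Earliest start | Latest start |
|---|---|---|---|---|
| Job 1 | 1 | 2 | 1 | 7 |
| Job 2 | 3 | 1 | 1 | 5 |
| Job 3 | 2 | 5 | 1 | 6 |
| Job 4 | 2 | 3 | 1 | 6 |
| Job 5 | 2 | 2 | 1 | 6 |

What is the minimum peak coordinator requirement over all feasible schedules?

5

Early-start (Job 1@1, Job 2@1, Job 3@1, Job 4@1, Job 5@1) gives peak 13: w1:13  w2:11  w3:1  w4:0  w5:0  w6:0  w7:0.
Shift Job 3→4, Job 4→2, Job 5→6.
Schedule Job 1@1, Job 2@1, Job 3@4, Job 4@2, Job 5@6: w1:3  w2:4  w3:4  w4:5  w5:5  w6:2  w7:2 — peak 5.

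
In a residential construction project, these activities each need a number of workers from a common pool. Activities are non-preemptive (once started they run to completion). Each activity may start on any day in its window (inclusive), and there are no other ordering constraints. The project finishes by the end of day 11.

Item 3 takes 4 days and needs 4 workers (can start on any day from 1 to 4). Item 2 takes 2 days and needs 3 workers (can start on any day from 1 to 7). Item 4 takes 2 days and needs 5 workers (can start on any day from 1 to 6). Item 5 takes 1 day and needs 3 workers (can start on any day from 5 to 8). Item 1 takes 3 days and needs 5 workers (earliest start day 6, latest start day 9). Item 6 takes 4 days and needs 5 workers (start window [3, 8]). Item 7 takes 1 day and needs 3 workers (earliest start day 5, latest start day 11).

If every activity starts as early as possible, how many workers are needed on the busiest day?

12

Early-start schedule: Item 3@1, Item 2@1, Item 4@1, Item 5@5, Item 1@6, Item 6@3, Item 7@5.
Load per day: day 1: 12, day 2: 12, day 3: 9, day 4: 9, day 5: 11, day 6: 10, day 7: 5, day 8: 5, day 9: 0, day 10: 0, day 11: 0.
Peak is 12.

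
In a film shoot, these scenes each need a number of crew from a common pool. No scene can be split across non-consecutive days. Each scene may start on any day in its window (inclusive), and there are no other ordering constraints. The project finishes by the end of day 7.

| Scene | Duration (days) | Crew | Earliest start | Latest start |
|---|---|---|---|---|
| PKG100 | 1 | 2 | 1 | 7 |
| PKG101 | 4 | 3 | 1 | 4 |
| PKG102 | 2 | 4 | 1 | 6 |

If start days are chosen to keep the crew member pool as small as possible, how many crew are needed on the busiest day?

Early-start (PKG100@1, PKG101@1, PKG102@1) gives peak 9: d1:9  d2:7  d3:3  d4:3  d5:0  d6:0  d7:0.
Shift PKG101→2, PKG102→6.
Schedule PKG100@1, PKG101@2, PKG102@6: d1:2  d2:3  d3:3  d4:3  d5:3  d6:4  d7:4 — peak 4.
Total crew member-days = 22 over 7 days ⇒ peak ≥ ⌈22/7⌉ = 4, so 4 is optimal.

4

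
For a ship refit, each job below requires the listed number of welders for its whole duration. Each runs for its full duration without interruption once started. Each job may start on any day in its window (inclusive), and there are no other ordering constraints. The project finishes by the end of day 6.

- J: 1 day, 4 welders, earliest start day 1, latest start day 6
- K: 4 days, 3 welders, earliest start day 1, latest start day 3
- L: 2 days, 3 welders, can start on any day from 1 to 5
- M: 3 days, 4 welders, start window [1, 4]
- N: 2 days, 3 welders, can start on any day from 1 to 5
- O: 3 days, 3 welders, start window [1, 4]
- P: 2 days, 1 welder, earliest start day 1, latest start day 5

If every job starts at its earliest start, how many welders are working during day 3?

At early start, day 3 has: K, M, O.
Demand: 3 + 4 + 3 = 10.

10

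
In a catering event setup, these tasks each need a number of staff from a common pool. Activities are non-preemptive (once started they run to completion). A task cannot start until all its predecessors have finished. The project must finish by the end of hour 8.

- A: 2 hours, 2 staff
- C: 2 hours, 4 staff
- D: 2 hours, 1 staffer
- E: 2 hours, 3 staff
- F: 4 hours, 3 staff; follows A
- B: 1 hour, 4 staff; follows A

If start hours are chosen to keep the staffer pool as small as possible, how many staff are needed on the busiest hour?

Early-start (A@1, C@1, D@1, E@1, F@3, B@3) gives peak 10: h1:10  h2:10  h3:7  h4:3  h5:3  h6:3  h7:0  h8:0.
Shift D→3, E→4, F→5.
Schedule A@1, C@1, D@3, E@4, F@5, B@3: h1:6  h2:6  h3:5  h4:4  h5:6  h6:3  h7:3  h8:3 — peak 6.

6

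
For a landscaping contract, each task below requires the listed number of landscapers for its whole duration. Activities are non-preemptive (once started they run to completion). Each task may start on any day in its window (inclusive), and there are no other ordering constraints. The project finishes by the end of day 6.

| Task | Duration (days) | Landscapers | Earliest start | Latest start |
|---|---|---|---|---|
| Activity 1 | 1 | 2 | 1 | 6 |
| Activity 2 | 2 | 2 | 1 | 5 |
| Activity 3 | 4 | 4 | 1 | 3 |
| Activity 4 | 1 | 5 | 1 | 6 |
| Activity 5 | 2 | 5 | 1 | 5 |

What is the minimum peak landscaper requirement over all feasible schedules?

9

Early-start (Activity 1@1, Activity 2@1, Activity 3@1, Activity 4@1, Activity 5@1) gives peak 18: d1:18  d2:11  d3:4  d4:4  d5:0  d6:0.
Shift Activity 4→3, Activity 5→4.
Schedule Activity 1@1, Activity 2@1, Activity 3@1, Activity 4@3, Activity 5@4: d1:8  d2:6  d3:9  d4:9  d5:5  d6:0 — peak 9.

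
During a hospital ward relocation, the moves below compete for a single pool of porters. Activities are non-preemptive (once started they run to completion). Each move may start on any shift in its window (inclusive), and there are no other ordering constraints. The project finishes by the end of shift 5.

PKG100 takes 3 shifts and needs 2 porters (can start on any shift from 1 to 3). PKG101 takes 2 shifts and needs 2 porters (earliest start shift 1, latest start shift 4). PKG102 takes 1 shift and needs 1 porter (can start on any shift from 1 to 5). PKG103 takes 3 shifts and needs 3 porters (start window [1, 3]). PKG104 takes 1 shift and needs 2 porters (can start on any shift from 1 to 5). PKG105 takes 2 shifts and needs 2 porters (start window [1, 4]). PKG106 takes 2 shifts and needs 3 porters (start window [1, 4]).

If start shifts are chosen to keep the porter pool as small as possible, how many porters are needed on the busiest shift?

7

Early-start (PKG100@1, PKG101@1, PKG102@1, PKG103@1, PKG104@1, PKG105@1, PKG106@1) gives peak 15: s1:15  s2:12  s3:5  s4:0  s5:0.
Shift PKG103→3, PKG105→2, PKG106→4.
Schedule PKG100@1, PKG101@1, PKG102@1, PKG103@3, PKG104@1, PKG105@2, PKG106@4: s1:7  s2:6  s3:7  s4:6  s5:6 — peak 7.
Total porter-shifts = 32 over 5 shifts ⇒ peak ≥ ⌈32/5⌉ = 7, so 7 is optimal.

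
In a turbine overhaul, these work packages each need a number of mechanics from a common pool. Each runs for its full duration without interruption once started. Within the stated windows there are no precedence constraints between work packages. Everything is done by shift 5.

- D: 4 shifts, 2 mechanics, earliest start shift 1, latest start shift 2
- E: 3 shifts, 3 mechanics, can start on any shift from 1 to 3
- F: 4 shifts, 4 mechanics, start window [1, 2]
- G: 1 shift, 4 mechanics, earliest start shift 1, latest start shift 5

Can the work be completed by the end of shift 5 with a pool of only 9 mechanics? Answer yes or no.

Schedule D@1, E@1, F@1, G@5: s1:9  s2:9  s3:9  s4:6  s5:4 — peak 9 ≤ 9.

yes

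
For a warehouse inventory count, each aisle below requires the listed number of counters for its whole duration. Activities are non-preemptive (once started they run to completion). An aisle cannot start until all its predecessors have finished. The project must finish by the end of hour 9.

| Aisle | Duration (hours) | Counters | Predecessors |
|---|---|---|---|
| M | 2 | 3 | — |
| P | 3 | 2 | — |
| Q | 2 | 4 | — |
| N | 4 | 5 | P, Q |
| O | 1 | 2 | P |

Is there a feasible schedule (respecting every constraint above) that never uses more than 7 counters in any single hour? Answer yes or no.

Schedule M@1, P@1, Q@3, N@5, O@4: h1:5  h2:5  h3:6  h4:6  h5:5  h6:5  h7:5  h8:5  h9:0 — peak 6 ≤ 7.

yes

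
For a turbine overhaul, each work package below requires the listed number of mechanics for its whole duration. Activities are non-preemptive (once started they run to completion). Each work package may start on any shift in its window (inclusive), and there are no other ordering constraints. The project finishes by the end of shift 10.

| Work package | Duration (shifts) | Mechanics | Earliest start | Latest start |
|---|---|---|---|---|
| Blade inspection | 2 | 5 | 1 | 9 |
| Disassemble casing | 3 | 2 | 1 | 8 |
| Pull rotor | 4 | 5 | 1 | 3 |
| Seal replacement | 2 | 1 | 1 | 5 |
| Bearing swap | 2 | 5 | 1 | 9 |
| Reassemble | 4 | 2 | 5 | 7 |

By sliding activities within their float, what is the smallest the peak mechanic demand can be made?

7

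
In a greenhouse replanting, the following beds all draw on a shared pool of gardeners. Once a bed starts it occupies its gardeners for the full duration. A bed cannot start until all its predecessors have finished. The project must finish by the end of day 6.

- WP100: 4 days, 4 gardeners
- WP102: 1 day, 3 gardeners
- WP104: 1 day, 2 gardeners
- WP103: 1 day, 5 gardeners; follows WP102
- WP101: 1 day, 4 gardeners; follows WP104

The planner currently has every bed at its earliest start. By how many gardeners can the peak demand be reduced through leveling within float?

Early-start peak: d1:9  d2:13  d3:4  d4:4  d5:0  d6:0 ⇒ 13.
Leveled (WP100@1, WP102@1, WP104@2, WP103@5, WP101@6): d1:7  d2:6  d3:4  d4:4  d5:5  d6:4 ⇒ 7.
Reduction 13 − 7 = 6.

6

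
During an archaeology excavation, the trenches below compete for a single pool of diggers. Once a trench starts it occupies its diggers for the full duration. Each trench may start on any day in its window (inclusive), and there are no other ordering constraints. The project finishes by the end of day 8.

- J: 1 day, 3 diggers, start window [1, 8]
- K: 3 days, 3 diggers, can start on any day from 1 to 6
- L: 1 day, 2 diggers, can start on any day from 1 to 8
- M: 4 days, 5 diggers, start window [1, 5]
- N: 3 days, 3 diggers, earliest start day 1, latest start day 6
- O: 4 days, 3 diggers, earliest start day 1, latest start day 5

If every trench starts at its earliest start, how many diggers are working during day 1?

19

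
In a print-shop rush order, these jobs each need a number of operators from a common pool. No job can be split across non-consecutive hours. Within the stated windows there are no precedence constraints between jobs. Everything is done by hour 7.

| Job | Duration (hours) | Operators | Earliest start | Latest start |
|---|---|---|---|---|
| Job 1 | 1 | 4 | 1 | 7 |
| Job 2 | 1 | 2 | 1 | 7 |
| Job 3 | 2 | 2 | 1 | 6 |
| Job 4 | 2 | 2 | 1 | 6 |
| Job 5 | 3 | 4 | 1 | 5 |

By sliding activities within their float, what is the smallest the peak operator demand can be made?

Early-start (Job 1@1, Job 2@1, Job 3@1, Job 4@1, Job 5@1) gives peak 14: h1:14  h2:8  h3:4  h4:0  h5:0  h6:0  h7:0.
Shift Job 2→2, Job 3→2, Job 4→3, Job 5→5.
Schedule Job 1@1, Job 2@2, Job 3@2, Job 4@3, Job 5@5: h1:4  h2:4  h3:4  h4:2  h5:4  h6:4  h7:4 — peak 4.
Total operator-hours = 26 over 7 hours ⇒ peak ≥ ⌈26/7⌉ = 4, so 4 is optimal.

4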